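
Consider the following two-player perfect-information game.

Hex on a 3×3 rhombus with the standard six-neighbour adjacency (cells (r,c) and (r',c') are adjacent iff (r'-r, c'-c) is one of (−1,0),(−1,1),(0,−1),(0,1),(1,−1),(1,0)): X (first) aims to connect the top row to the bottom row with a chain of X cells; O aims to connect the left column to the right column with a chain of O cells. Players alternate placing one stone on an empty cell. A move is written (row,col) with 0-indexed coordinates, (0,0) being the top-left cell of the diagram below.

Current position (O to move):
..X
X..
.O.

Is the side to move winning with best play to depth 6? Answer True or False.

p1 O@[..X/X../.O.]: (0,0)[O.X/X../.O.]-1 (0,1)[.OX/X../.O.]-1 (1,1)[..X/XO./.O.]-1 (1,2)[..X/X.O/.O.]-1 (2,0)[..X/X../OO.]+1* (2,2)[..X/X../.OO]-1
p2 X@[..X/X../OO.]: (0,0)[X.X/X../OO.]-1* (0,1)[.XX/X../OO.]-1 (1,1)[..X/XX./OO.]-1 (1,2)[..X/X.X/OO.]-1 (2,2)[..X/X../OOX]-1
p3 O@[X.X/X../OO.]: (0,1)[XOX/X../OO.]+1* (1,1)[X.X/XO./OO.]+1 (1,2)[X.X/X.O/OO.]+1 (2,2)[X.X/X../OOO]+1
p4 X@[XOX/X../OO.]: (1,1)[XOX/XX./OO.]-1* (1,2)[XOX/X.X/OO.]-1 (2,2)[XOX/X../OOX]-1
p5 O@[XOX/XX./OO.]: (1,2)[XOX/XXO/OO.]+1* (2,2)[XOX/XX./OOO]+1
p6 X@[XOX/XXO/OO.] terminal -1; root [..X/X../.O.] d6

O winning at [..X/X../.O.]: True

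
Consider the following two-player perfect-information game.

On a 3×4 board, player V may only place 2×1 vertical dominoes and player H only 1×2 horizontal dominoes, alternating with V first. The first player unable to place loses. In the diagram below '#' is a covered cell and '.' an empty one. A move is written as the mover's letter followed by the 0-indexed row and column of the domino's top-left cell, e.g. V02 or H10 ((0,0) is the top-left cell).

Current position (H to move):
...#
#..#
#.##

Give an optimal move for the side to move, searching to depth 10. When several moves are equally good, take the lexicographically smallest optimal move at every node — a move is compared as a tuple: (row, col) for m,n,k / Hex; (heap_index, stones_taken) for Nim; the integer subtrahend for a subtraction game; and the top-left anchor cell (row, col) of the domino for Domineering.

H's best at [...#/#..#/#.##]: H11

ply 1, H at ...#/#..#/#.## | H00=-1→##.#/#..#/#.##; H01=-1→.###/#..#/#.##; H11=+1→...#/####/#.##*
ply 2: ...#/####/#.## is terminal -1 (V); from ...#/#..#/#.## depth 10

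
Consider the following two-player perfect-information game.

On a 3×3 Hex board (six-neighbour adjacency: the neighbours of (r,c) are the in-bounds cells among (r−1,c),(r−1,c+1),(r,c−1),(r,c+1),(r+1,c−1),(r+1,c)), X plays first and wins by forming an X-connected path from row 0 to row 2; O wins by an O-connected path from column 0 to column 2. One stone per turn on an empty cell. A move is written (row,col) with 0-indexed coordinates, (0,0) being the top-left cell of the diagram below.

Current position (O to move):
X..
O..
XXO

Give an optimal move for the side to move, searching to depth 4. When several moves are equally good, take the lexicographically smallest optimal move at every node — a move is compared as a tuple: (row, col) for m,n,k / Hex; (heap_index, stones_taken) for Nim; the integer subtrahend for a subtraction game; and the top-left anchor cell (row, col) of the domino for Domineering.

O's best at [X../O../XXO]: (0,2)

p1 O@[X../O../XXO]: (0,1)[XO./O../XXO]-1 (0,2)[X.O/O../XXO]+1* (1,1)[X../OO./XXO]+1 (1,2)[X../O.O/XXO]-1
p2 X@[X.O/O../XXO]: (0,1)[XXO/O../XXO]-1* (1,1)[X.O/OX./XXO]-1 (1,2)[X.O/O.X/XXO]-1
p3 O@[XXO/O../XXO]: (1,1)[XXO/OO./XXO]+1* (1,2)[XXO/O.O/XXO]-1
p4 X@[XXO/OO./XXO] terminal -1; root [X../O../XXO] d4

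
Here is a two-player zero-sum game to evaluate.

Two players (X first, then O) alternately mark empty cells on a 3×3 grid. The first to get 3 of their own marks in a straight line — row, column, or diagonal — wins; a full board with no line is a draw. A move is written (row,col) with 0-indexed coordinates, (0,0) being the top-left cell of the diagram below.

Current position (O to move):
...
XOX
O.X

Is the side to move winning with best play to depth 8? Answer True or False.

O winning at [.../XOX/O.X]: True

p1 O@[.../XOX/O.X]: (0,0)[O../XOX/O.X]-1 (0,1)[.O./XOX/O.X]-1 (0,2)[..O/XOX/O.X]+1* (2,1)[.../XOX/OOX]-1
p2 X@[..O/XOX/O.X] terminal -1; root [.../XOX/O.X] d8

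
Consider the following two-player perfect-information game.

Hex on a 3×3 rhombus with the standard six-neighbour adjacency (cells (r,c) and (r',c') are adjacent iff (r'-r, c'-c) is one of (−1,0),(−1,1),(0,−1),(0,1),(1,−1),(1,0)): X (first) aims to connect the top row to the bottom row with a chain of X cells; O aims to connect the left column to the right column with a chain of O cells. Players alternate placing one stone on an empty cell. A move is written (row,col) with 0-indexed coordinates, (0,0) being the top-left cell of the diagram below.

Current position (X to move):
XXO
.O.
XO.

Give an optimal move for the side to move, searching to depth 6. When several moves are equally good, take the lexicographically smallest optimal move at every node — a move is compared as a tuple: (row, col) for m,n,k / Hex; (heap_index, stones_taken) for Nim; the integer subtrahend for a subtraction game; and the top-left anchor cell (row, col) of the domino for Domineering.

p1 X@[XXO/.O./XO.]: (1,0)[XXO/XO./XO.]+1* (1,2)[XXO/.OX/XO.]-1 (2,2)[XXO/.O./XOX]-1
p2 O@[XXO/XO./XO.] terminal -1; root [XXO/.O./XO.] d6

X's best at [XXO/.O./XO.]: (1,0)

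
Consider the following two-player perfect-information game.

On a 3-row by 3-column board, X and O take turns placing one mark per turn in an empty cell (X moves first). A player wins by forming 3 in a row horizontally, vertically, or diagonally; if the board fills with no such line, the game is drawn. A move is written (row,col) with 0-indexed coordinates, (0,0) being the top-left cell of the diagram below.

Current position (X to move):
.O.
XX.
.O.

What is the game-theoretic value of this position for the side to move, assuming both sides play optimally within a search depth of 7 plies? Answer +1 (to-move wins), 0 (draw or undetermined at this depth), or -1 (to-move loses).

p1 X@[.O./XX./.O.]: (0,0)[XO./XX./.O.]+1* (0,2)[.OX/XX./.O.]+1 (1,2)[.O./XXX/.O.]+1 (2,0)[.O./XX./XO.]+1 (2,2)[.O./XX./.OX]+1
p2 O@[XO./XX./.O.]: (0,2)[XOO/XX./.O.]-1* (1,2)[XO./XXO/.O.]-1 (2,0)[XO./XX./OO.]-1 (2,2)[XO./XX./.OO]-1
p3 X@[XOO/XX./.O.]: (1,2)[XOO/XXX/.O.]+1* (2,0)[XOO/XX./XO.]+1 (2,2)[XOO/XX./.OX]+1
p4 O@[XOO/XXX/.O.] terminal -1; root [.O./XX./.O.] d7

value(.O./XX./.O., X) = +1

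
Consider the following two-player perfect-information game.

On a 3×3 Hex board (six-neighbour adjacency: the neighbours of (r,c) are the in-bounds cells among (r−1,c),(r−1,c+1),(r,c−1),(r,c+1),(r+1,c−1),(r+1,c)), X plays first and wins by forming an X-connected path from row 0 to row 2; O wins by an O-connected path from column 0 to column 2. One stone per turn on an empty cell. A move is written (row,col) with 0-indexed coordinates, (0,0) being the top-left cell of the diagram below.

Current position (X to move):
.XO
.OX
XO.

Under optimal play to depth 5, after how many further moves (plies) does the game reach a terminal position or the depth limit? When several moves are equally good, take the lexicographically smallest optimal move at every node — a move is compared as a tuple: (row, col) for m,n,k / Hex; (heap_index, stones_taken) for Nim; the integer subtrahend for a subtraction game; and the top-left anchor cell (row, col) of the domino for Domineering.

p1 X@[.XO/.OX/XO.]: (0,0)[XXO/.OX/XO.]-1 (1,0)[.XO/XOX/XO.]+1* (2,2)[.XO/.OX/XOX]-1
p2 O@[.XO/XOX/XO.] terminal -1; root [.XO/.OX/XO.] d5

PV length from [.XO/.OX/XO.]: 1 ply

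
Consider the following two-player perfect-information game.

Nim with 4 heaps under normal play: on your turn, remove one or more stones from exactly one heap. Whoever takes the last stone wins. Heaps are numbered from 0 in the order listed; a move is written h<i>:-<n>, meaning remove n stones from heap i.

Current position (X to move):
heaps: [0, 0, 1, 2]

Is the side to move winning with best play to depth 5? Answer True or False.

[(0,0,1,2)] X move#1: h2:-1:-1/(0,0,0,2), h3:-1:+1/(0,0,1,1)*, h3:-2:-1/(0,0,1,0)
[(0,0,1,1)] O move#2: h2:-1:-1/(0,0,0,1)*, h3:-1:-1/(0,0,1,0)
[(0,0,0,1)] X move#3: h3:-1:+1/(0,0,0,0)*
[(0,0,0,0)] end (terminal -1, O#4); searched (0,0,1,2) to 5

X winning at [(0,0,1,2)]: True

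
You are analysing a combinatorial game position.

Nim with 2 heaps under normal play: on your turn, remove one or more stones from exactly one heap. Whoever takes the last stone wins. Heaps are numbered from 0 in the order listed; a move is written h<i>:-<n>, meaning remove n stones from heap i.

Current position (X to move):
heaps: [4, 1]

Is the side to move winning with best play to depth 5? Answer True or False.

X winning at [(4,1)]: True

[(4,1)] X move#1: h0:-1:-1/(3,1), h0:-2:-1/(2,1), h0:-3:+1/(1,1)*, h0:-4:-1/(0,1), h1:-1:-1/(4,0)
[(1,1)] O move#2: h0:-1:-1/(0,1)*, h1:-1:-1/(1,0)
[(0,1)] X move#3: h1:-1:+1/(0,0)*
[(0,0)] end (terminal -1, O#4); searched (4,1) to 5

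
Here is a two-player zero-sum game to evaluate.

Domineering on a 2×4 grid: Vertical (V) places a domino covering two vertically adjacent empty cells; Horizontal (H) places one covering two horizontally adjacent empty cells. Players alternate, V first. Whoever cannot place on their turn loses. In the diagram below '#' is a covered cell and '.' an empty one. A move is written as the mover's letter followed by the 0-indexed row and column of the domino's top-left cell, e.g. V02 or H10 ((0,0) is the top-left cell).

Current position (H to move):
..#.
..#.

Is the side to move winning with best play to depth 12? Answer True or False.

H winning at [..#./..#.]: True

p1 H@[..#./..#.]: H00[###./..#.]+1* H10[..#./###.]+1
p2 V@[###./..#.]: V03[####/..##]-1*
p3 H@[####/..##]: H10[####/####]+1*
p4 V@[####/####] terminal -1; root [..#./..#.] d12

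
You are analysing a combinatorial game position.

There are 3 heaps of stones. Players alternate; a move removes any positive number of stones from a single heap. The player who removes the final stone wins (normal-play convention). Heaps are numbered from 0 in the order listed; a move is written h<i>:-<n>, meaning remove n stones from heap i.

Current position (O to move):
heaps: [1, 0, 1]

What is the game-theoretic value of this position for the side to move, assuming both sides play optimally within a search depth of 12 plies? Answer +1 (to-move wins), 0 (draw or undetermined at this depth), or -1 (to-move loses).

[(1,0,1)] O move#1: h0:-1:-1/(0,0,1)*, h2:-1:-1/(1,0,0)
[(0,0,1)] X move#2: h2:-1:+1/(0,0,0)*
[(0,0,0)] end (terminal -1, O#3); searched (1,0,1) to 12

value((1,0,1), O) = -1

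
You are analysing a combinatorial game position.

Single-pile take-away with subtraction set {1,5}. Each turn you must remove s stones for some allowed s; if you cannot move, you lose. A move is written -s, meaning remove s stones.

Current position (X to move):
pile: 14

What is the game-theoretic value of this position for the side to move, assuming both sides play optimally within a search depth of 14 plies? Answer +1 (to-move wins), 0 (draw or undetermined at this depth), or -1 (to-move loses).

p1 X@[14]: -1[13]-1* -5[9]-1
p2 O@[13]: -1[12]+1* -5[8]+1
p3 X@[12]: -1[11]-1* -5[7]-1
p4 O@[11]: -1[10]+1* -5[6]+1
p5 X@[10]: -1[9]-1* -5[5]-1
p6 O@[9]: -1[8]+1* -5[4]+1
p7 X@[8]: -1[7]-1* -5[3]-1
p8 O@[7]: -1[6]+1* -5[2]+1
p9 X@[6]: -1[5]-1* -5[1]-1
p10 O@[5]: -1[4]+1* -5[0]+1
p11 X@[4]: -1[3]-1*
p12 O@[3]: -1[2]+1*
p13 X@[2]: -1[1]-1*
p14 O@[1]: -1[0]+1*
p15 X@[0] terminal -1; root [14] d14

value(14, X) = -1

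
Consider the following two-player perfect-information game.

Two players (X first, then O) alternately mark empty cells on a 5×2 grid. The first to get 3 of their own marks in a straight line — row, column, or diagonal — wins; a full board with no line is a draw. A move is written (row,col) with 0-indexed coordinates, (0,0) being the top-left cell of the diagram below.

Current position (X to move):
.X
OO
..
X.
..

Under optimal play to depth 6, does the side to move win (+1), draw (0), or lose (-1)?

[.X/OO/../X./..] X move#1: (0,0):+0/XX/OO/../X./..*, (2,0):+0/.X/OO/X./X./.., (2,1):+0/.X/OO/.X/X./.., (3,1):+0/.X/OO/../XX/.., (4,0):+0/.X/OO/../X./X., (4,1):+0/.X/OO/../X./.X
[XX/OO/../X./..] O move#2: (2,0):+0/XX/OO/O./X./..*, (2,1):+0/XX/OO/.O/X./.., (3,1):+0/XX/OO/../XO/.., (4,0):+0/XX/OO/../X./O., (4,1):+0/XX/OO/../X./.O
[XX/OO/O./X./..] X move#3: (2,1):+0/XX/OO/OX/X./..*, (3,1):+0/XX/OO/O./XX/.., (4,0):+0/XX/OO/O./X./X., (4,1):+0/XX/OO/O./X./.X
[XX/OO/OX/X./..] O move#4: (3,1):+0/XX/OO/OX/XO/..*, (4,0):+0/XX/OO/OX/X./O., (4,1):+0/XX/OO/OX/X./.O
[XX/OO/OX/XO/..] X move#5: (4,0):+0/XX/OO/OX/XO/X.*, (4,1):+0/XX/OO/OX/XO/.X
[XX/OO/OX/XO/X.] O move#6: (4,1):+0/XX/OO/OX/XO/XO*
[XX/OO/OX/XO/XO] end (terminal +0, X#7); searched .X/OO/../X./.. to 6

value(.X/OO/../X./.., X) = 0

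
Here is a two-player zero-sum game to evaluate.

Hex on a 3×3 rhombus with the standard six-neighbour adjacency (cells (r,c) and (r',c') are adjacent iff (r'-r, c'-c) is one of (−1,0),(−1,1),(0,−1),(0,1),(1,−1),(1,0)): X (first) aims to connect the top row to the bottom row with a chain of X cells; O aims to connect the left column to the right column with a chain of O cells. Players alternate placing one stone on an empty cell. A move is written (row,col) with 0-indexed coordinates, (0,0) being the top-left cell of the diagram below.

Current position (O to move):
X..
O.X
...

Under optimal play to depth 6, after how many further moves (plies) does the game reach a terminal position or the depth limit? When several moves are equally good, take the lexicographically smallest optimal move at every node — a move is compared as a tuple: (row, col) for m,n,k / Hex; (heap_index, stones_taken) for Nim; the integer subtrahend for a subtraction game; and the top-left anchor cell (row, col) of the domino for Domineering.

ply 1, O at X../O.X/... | (0,1)=-1→XO./O.X/...; (0,2)=+1→X.O/O.X/...*; (1,1)=-1→X../OOX/...; (2,0)=-1→X../O.X/O..; (2,1)=-1→X../O.X/.O.; (2,2)=-1→X../O.X/..O
ply 2, X at X.O/O.X/... | (0,1)=-1→XXO/O.X/...*; (1,1)=-1→X.O/OXX/...; (2,0)=-1→X.O/O.X/X..; (2,1)=-1→X.O/O.X/.X.; (2,2)=-1→X.O/O.X/..X
ply 3, O at XXO/O.X/... | (1,1)=+1→XXO/OOX/...*; (2,0)=-1→XXO/O.X/O..; (2,1)=-1→XXO/O.X/.O.; (2,2)=-1→XXO/O.X/..O
ply 4: XXO/OOX/... is terminal -1 (X); from X../O.X/... depth 6

PV length from [X../O.X/...]: 3 plies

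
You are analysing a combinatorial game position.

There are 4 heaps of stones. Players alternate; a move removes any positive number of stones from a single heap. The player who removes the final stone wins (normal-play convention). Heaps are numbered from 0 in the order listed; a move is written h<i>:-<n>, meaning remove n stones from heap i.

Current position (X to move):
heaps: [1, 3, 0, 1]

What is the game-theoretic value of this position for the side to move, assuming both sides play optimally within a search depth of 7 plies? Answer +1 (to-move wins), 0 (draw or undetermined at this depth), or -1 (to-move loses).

value((1,3,0,1), X) = +1

p1 X@[(1,3,0,1)]: h0:-1[(0,3,0,1)]-1 h1:-1[(1,2,0,1)]-1 h1:-2[(1,1,0,1)]-1 h1:-3[(1,0,0,1)]+1* h3:-1[(1,3,0,0)]-1
p2 O@[(1,0,0,1)]: h0:-1[(0,0,0,1)]-1* h3:-1[(1,0,0,0)]-1
p3 X@[(0,0,0,1)]: h3:-1[(0,0,0,0)]+1*
p4 O@[(0,0,0,0)] terminal -1; root [(1,3,0,1)] d7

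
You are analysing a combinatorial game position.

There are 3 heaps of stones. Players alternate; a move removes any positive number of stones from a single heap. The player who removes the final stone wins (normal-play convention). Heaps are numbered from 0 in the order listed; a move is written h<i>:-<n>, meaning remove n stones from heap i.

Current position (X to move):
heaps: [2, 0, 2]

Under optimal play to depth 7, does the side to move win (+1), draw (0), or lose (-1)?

value((2,0,2), X) = -1

[(2,0,2)] X move#1: h0:-1:-1/(1,0,2)*, h0:-2:-1/(0,0,2), h2:-1:-1/(2,0,1), h2:-2:-1/(2,0,0)
[(1,0,2)] O move#2: h0:-1:-1/(0,0,2), h2:-1:+1/(1,0,1)*, h2:-2:-1/(1,0,0)
[(1,0,1)] X move#3: h0:-1:-1/(0,0,1)*, h2:-1:-1/(1,0,0)
[(0,0,1)] O move#4: h2:-1:+1/(0,0,0)*
[(0,0,0)] end (terminal -1, X#5); searched (2,0,2) to 7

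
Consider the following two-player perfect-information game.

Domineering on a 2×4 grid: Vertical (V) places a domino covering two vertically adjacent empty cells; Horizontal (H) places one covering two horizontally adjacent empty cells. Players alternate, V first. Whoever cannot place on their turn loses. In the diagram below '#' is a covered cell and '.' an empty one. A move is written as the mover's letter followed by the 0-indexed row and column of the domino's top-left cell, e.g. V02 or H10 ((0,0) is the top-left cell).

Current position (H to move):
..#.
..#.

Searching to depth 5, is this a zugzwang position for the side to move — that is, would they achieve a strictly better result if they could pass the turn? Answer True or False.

zugzwang(..#./..#., H) = False

ply 1, H at ..#./..#. | H00=+1→###./..#.*; H10=+1→..#./###.
ply 2, V at ###./..#. | V03=-1→####/..##*
ply 3, H at ####/..## | H10=+1→####/####*
ply 4: ####/#### is terminal -1 (V); from ..#./..#. depth 5
suppose H passes — search the same position with V to move:
pass> ply 1, V at ..#./..#. | V00=+1→#.#./#.#.*; V01=+1→.##./.##.; V03=-1→..##/..##
pass> ply 2: #.#./#.#. is terminal -1 (H); from ..#./..#. depth 5
for H: play +1, pass -1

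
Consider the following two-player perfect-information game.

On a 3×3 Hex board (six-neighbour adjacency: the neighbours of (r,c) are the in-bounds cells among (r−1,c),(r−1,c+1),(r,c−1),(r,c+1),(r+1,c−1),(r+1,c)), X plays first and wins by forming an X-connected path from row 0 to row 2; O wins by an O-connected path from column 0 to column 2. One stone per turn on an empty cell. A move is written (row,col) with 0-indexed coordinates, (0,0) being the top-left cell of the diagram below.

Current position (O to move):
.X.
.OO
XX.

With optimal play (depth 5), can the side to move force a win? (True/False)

O winning at [.X./.OO/XX.]: True

ply 1, O at .X./.OO/XX. | (0,0)=-1→OX./.OO/XX.; (0,2)=-1→.XO/.OO/XX.; (1,0)=+1→.X./OOO/XX.*; (2,2)=-1→.X./.OO/XXO
ply 2: .X./OOO/XX. is terminal -1 (X); from .X./.OO/XX. depth 5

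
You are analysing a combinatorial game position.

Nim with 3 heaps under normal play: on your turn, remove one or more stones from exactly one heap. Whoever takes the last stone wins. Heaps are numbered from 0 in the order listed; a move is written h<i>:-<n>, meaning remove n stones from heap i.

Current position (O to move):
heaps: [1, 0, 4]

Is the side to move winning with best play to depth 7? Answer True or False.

[(1,0,4)] O move#1: h0:-1:-1/(0,0,4), h2:-1:-1/(1,0,3), h2:-2:-1/(1,0,2), h2:-3:+1/(1,0,1)*, h2:-4:-1/(1,0,0)
[(1,0,1)] X move#2: h0:-1:-1/(0,0,1)*, h2:-1:-1/(1,0,0)
[(0,0,1)] O move#3: h2:-1:+1/(0,0,0)*
[(0,0,0)] end (terminal -1, X#4); searched (1,0,4) to 7

O winning at [(1,0,4)]: True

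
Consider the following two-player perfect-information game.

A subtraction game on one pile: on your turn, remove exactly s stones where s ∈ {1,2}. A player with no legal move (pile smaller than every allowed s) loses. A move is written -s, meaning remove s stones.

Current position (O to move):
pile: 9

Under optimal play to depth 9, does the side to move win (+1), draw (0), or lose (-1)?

p1 O@[9]: -1[8]-1* -2[7]-1
p2 X@[8]: -1[7]-1 -2[6]+1*
p3 O@[6]: -1[5]-1* -2[4]-1
p4 X@[5]: -1[4]-1 -2[3]+1*
p5 O@[3]: -1[2]-1* -2[1]-1
p6 X@[2]: -1[1]-1 -2[0]+1*
p7 O@[0] terminal -1; root [9] d9

value(9, O) = -1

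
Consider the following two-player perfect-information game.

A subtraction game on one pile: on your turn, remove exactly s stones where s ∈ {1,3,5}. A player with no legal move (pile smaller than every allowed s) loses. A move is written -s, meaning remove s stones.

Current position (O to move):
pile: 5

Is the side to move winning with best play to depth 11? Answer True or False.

ply 1, O at 5 | -1=+1→4*; -3=+1→2; -5=+1→0
ply 2, X at 4 | -1=-1→3*; -3=-1→1
ply 3, O at 3 | -1=+1→2*; -3=+1→0
ply 4, X at 2 | -1=-1→1*
ply 5, O at 1 | -1=+1→0*
ply 6: 0 is terminal -1 (X); from 5 depth 11

O winning at [5]: True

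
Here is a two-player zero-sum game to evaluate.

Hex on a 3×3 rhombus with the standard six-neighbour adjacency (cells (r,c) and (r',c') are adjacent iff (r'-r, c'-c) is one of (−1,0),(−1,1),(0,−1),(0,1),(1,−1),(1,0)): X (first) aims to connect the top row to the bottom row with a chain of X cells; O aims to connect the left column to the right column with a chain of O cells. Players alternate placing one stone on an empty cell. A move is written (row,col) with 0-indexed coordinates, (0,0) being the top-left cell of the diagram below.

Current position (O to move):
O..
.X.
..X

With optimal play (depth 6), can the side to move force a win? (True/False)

O winning at [O../.X./..X]: False

ply 1, O at O../.X./..X | (0,1)=-1→OO./.X./..X*; (0,2)=-1→O.O/.X./..X; (1,0)=-1→O../OX./..X; (1,2)=-1→O../.XO/..X; (2,0)=-1→O../.X./O.X; (2,1)=-1→O../.X./.OX
ply 2, X at OO./.X./..X | (0,2)=+1→OOX/.X./..X*; (1,0)=-1→OO./XX./..X; (1,2)=-1→OO./.XX/..X; (2,0)=-1→OO./.X./X.X; (2,1)=-1→OO./.X./.XX
ply 3, O at OOX/.X./..X | (1,0)=-1→OOX/OX./..X*; (1,2)=-1→OOX/.XO/..X; (2,0)=-1→OOX/.X./O.X; (2,1)=-1→OOX/.X./.OX
ply 4, X at OOX/OX./..X | (1,2)=+1→OOX/OXX/..X*; (2,0)=+1→OOX/OX./X.X; (2,1)=+1→OOX/OX./.XX
ply 5: OOX/OXX/..X is terminal -1 (O); from O../.X./..X depth 6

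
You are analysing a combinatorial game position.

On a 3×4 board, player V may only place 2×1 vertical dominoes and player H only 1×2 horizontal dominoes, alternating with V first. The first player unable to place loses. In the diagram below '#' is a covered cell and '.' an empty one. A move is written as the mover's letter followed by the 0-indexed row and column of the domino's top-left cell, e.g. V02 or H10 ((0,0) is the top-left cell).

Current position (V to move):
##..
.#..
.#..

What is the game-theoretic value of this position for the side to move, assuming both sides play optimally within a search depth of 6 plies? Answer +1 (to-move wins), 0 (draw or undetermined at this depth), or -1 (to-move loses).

value(##../.#../.#.., V) = +1

p1 V@[##../.#../.#..]: V02[###./.##./.#..]+1* V03[##.#/.#.#/.#..]+1 V10[##../##../##..]-1 V12[##../.##./.##.]+1 V13[##../.#.#/.#.#]+1
p2 H@[###./.##./.#..]: H22[###./.##./.###]-1*
p3 V@[###./.##./.###]: V03[####/.###/.###]+1* V10[###./###./####]+1
p4 H@[####/.###/.###] terminal -1; root [##../.#../.#..] d6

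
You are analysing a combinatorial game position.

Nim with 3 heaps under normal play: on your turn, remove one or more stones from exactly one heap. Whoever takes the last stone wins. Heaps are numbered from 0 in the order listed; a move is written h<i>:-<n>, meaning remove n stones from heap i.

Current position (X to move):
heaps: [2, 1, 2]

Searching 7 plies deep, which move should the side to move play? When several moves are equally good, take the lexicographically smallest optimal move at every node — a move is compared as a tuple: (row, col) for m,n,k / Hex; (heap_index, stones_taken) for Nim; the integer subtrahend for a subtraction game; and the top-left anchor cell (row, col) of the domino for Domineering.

X's best at [(2,1,2)]: h1:-1

[(2,1,2)] X move#1: h0:-1:-1/(1,1,2), h0:-2:-1/(0,1,2), h1:-1:+1/(2,0,2)*, h2:-1:-1/(2,1,1), h2:-2:-1/(2,1,0)
[(2,0,2)] O move#2: h0:-1:-1/(1,0,2)*, h0:-2:-1/(0,0,2), h2:-1:-1/(2,0,1), h2:-2:-1/(2,0,0)
[(1,0,2)] X move#3: h0:-1:-1/(0,0,2), h2:-1:+1/(1,0,1)*, h2:-2:-1/(1,0,0)
[(1,0,1)] O move#4: h0:-1:-1/(0,0,1)*, h2:-1:-1/(1,0,0)
[(0,0,1)] X move#5: h2:-1:+1/(0,0,0)*
[(0,0,0)] end (terminal -1, O#6); searched (2,1,2) to 7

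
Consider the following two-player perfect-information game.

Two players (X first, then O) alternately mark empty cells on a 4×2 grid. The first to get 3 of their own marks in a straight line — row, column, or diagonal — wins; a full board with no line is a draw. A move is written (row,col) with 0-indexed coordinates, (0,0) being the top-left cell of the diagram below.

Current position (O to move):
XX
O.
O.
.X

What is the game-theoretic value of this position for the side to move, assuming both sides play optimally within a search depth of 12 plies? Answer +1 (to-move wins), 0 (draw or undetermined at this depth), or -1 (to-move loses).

ply 1, O at XX/O./O./.X | (1,1)=+0→XX/OO/O./.X; (2,1)=+0→XX/O./OO/.X; (3,0)=+1→XX/O./O./OX*
ply 2: XX/O./O./OX is terminal -1 (X); from XX/O./O./.X depth 12

value(XX/O./O./.X, O) = +1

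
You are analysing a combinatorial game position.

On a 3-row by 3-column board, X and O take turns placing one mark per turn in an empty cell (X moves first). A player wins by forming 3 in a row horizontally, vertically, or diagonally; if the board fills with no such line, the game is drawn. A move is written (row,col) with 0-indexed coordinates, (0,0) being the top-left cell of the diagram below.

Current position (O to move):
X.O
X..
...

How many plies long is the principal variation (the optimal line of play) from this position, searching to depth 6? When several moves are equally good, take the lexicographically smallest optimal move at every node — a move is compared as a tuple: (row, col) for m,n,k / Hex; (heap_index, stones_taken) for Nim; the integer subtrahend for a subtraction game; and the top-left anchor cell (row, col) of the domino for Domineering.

p1 O@[X.O/X../...]: (0,1)[XOO/X../...]-1* (1,1)[X.O/XO./...]-1 (1,2)[X.O/X.O/...]-1 (2,0)[X.O/X../O..]-1 (2,1)[X.O/X../.O.]-1 (2,2)[X.O/X../..O]-1
p2 X@[XOO/X../...]: (1,1)[XOO/XX./...]+1* (1,2)[XOO/X.X/...]+1 (2,0)[XOO/X../X..]+1 (2,1)[XOO/X../.X.]+1 (2,2)[XOO/X../..X]+1
p3 O@[XOO/XX./...]: (1,2)[XOO/XXO/...]-1* (2,0)[XOO/XX./O..]-1 (2,1)[XOO/XX./.O.]-1 (2,2)[XOO/XX./..O]-1
p4 X@[XOO/XXO/...]: (2,0)[XOO/XXO/X..]+1* (2,1)[XOO/XXO/.X.]-1 (2,2)[XOO/XXO/..X]+1
p5 O@[XOO/XXO/X..] terminal -1; root [X.O/X../...] d6

PV length from [X.O/X../...]: 4 plies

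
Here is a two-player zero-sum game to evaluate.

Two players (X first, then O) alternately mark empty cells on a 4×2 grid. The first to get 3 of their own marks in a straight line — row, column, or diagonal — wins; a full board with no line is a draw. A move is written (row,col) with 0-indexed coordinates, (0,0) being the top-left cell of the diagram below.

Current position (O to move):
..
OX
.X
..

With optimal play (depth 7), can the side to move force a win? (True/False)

O winning at [../OX/.X/..]: False

[../OX/.X/..] O move#1: (0,0):-1/O./OX/.X/..*, (0,1):-1/.O/OX/.X/.., (2,0):-1/../OX/OX/.., (3,0):-1/../OX/.X/O., (3,1):-1/../OX/.X/.O
[O./OX/.X/..] X move#2: (0,1):+1/OX/OX/.X/..*, (2,0):+1/O./OX/XX/.., (3,0):-1/O./OX/.X/X., (3,1):+1/O./OX/.X/.X
[OX/OX/.X/..] end (terminal -1, O#3); searched ../OX/.X/.. to 7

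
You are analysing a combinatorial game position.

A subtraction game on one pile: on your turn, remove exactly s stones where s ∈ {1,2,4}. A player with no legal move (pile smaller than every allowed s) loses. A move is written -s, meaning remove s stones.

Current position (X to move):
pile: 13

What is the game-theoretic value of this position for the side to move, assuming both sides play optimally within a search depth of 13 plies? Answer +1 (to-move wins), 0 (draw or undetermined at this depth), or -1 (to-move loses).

ply 1, X at 13 | -1=+1→12*; -2=-1→11; -4=+1→9
ply 2, O at 12 | -1=-1→11*; -2=-1→10; -4=-1→8
ply 3, X at 11 | -1=-1→10; -2=+1→9*; -4=-1→7
ply 4, O at 9 | -1=-1→8*; -2=-1→7; -4=-1→5
ply 5, X at 8 | -1=-1→7; -2=+1→6*; -4=-1→4
ply 6, O at 6 | -1=-1→5*; -2=-1→4; -4=-1→2
ply 7, X at 5 | -1=-1→4; -2=+1→3*; -4=-1→1
ply 8, O at 3 | -1=-1→2*; -2=-1→1
ply 9, X at 2 | -1=-1→1; -2=+1→0*
ply 10: 0 is terminal -1 (O); from 13 depth 13

value(13, X) = +1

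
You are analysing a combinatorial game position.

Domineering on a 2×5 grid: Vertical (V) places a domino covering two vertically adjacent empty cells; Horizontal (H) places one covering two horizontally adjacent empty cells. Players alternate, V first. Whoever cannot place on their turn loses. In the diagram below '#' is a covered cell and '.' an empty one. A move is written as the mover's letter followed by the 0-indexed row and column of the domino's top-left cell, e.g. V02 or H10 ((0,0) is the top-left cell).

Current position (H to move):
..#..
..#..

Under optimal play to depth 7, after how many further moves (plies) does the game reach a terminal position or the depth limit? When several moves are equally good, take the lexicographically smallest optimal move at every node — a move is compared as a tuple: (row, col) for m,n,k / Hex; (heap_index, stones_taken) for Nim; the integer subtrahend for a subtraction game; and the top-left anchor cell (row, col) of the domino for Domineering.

PV length from [..#../..#..]: 4 plies

p1 H@[..#../..#..]: H00[###../..#..]-1* H03[..###/..#..]-1 H10[..#../###..]-1 H13[..#../..###]-1
p2 V@[###../..#..]: V03[####./..##.]+1* V04[###.#/..#.#]+1
p3 H@[####./..##.]: H10[####./####.]-1*
p4 V@[####./####.]: V04[#####/#####]+1*
p5 H@[#####/#####] terminal -1; root [..#../..#..] d7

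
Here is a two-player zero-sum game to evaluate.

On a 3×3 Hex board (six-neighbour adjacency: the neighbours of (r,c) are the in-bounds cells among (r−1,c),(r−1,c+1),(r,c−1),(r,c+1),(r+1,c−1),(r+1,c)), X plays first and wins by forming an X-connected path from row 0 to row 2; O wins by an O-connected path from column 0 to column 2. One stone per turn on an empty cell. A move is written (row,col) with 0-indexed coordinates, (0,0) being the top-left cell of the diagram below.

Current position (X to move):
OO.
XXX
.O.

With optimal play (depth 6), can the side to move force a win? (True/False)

X winning at [OO./XXX/.O.]: True

[OO./XXX/.O.] X move#1: (0,2):+1/OOX/XXX/.O.*, (2,0):-1/OO./XXX/XO., (2,2):-1/OO./XXX/.OX
[OOX/XXX/.O.] O move#2: (2,0):-1/OOX/XXX/OO.*, (2,2):-1/OOX/XXX/.OO
[OOX/XXX/OO.] X move#3: (2,2):+1/OOX/XXX/OOX*
[OOX/XXX/OOX] end (terminal -1, O#4); searched OO./XXX/.O. to 6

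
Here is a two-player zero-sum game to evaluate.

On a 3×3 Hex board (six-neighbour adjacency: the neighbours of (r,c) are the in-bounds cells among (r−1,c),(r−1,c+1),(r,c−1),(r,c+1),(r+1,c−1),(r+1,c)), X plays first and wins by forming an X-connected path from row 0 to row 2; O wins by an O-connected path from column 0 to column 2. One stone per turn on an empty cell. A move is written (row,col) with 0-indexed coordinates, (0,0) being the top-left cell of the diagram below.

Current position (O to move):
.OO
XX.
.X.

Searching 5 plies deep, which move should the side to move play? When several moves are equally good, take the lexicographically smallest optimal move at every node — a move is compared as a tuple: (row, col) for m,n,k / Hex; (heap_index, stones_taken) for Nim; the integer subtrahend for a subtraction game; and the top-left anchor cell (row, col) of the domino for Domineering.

p1 O@[.OO/XX./.X.]: (0,0)[OOO/XX./.X.]+1* (1,2)[.OO/XXO/.X.]-1 (2,0)[.OO/XX./OX.]-1 (2,2)[.OO/XX./.XO]-1
p2 X@[OOO/XX./.X.] terminal -1; root [.OO/XX./.X.] d5

O's best at [.OO/XX./.X.]: (0,0)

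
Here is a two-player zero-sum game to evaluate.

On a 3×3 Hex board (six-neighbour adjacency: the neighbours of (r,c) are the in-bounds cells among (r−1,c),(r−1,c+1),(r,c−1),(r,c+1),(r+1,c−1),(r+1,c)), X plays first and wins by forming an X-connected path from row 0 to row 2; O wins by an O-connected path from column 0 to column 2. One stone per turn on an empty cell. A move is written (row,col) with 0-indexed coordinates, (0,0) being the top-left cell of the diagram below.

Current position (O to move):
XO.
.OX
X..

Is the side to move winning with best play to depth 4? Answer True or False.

ply 1, O at XO./.OX/X.. | (0,2)=-1→XOO/.OX/X..*; (1,0)=-1→XO./OOX/X..; (2,1)=-1→XO./.OX/XO.; (2,2)=-1→XO./.OX/X.O
ply 2, X at XOO/.OX/X.. | (1,0)=+1→XOO/XOX/X..*; (2,1)=-1→XOO/.OX/XX.; (2,2)=-1→XOO/.OX/X.X
ply 3: XOO/XOX/X.. is terminal -1 (O); from XO./.OX/X.. depth 4

O winning at [XO./.OX/X..]: False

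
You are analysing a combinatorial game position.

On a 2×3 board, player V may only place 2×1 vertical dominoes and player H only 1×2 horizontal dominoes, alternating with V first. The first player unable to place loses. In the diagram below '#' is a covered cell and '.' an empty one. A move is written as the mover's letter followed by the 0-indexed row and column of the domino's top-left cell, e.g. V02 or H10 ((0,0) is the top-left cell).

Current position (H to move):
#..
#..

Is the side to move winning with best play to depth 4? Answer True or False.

[#../#..] H move#1: H01:+1/###/#..*, H11:+1/#../###
[###/#..] end (terminal -1, V#2); searched #../#.. to 4

H winning at [#../#..]: True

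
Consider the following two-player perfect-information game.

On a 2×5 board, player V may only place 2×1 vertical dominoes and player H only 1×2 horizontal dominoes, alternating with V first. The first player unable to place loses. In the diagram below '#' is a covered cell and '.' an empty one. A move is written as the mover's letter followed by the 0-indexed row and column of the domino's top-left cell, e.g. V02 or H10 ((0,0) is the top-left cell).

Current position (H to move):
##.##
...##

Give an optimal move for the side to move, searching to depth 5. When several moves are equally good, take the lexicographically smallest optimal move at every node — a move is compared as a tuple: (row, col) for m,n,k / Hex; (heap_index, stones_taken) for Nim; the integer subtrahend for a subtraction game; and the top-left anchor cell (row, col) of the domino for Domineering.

H's best at [##.##/...##]: H11

p1 H@[##.##/...##]: H10[##.##/##.##]-1 H11[##.##/.####]+1*
p2 V@[##.##/.####] terminal -1; root [##.##/...##] d5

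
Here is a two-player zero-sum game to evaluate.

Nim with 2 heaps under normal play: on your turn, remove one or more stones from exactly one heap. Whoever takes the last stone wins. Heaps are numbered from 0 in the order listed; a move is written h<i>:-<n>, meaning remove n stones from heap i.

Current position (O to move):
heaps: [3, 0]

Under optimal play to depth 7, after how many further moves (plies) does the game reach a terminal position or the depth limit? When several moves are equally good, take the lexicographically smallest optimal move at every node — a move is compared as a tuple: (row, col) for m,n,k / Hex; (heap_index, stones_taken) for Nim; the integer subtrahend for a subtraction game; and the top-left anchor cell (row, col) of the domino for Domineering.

ply 1, O at (3,0) | h0:-1=-1→(2,0); h0:-2=-1→(1,0); h0:-3=+1→(0,0)*
ply 2: (0,0) is terminal -1 (X); from (3,0) depth 7

PV length from [(3,0)]: 1 ply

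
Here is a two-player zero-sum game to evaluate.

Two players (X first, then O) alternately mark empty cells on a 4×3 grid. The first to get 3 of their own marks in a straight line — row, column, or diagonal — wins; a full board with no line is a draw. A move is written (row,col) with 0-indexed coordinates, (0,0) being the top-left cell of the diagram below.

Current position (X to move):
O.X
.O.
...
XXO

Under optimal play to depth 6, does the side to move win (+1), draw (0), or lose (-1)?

value(O.X/.O./.../XXO, X) = 0

p1 X@[O.X/.O./.../XXO]: (0,1)[OXX/.O./.../XXO]-1 (1,0)[O.X/XO./.../XXO]-1 (1,2)[O.X/.OX/.../XXO]-1 (2,0)[O.X/.O./X../XXO]-1 (2,1)[O.X/.O./.X./XXO]-1 (2,2)[O.X/.O./..X/XXO]+0*
p2 O@[O.X/.O./..X/XXO]: (0,1)[OOX/.O./..X/XXO]-1 (1,0)[O.X/OO./..X/XXO]-1 (1,2)[O.X/.OO/..X/XXO]+0* (2,0)[O.X/.O./O.X/XXO]-1 (2,1)[O.X/.O./.OX/XXO]-1
p3 X@[O.X/.OO/..X/XXO]: (0,1)[OXX/.OO/..X/XXO]-1 (1,0)[O.X/XOO/..X/XXO]+0* (2,0)[O.X/.OO/X.X/XXO]-1 (2,1)[O.X/.OO/.XX/XXO]-1
p4 O@[O.X/XOO/..X/XXO]: (0,1)[OOX/XOO/..X/XXO]-1 (2,0)[O.X/XOO/O.X/XXO]+0* (2,1)[O.X/XOO/.OX/XXO]-1
p5 X@[O.X/XOO/O.X/XXO]: (0,1)[OXX/XOO/O.X/XXO]+0* (2,1)[O.X/XOO/OXX/XXO]+0
p6 O@[OXX/XOO/O.X/XXO]: (2,1)[OXX/XOO/OOX/XXO]+0*
p7 X@[OXX/XOO/OOX/XXO] terminal +0; root [O.X/.O./.../XXO] d6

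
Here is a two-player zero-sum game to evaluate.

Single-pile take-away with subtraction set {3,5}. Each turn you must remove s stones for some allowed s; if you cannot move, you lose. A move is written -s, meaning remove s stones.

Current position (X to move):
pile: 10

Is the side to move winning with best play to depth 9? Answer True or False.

X winning at [10]: False

p1 X@[10]: -3[7]-1* -5[5]-1
p2 O@[7]: -3[4]-1 -5[2]+1*
p3 X@[2] terminal -1; root [10] d9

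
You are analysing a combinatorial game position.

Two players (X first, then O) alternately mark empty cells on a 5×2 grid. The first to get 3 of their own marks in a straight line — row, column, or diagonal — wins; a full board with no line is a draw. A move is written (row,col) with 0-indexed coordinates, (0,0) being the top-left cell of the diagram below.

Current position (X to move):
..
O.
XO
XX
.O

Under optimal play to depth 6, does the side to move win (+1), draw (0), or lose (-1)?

value(../O./XO/XX/.O, X) = +1

[../O./XO/XX/.O] X move#1: (0,0):+0/X./O./XO/XX/.O, (0,1):+0/.X/O./XO/XX/.O, (1,1):+0/../OX/XO/XX/.O, (4,0):+1/../O./XO/XX/XO*
[../O./XO/XX/XO] end (terminal -1, O#2); searched ../O./XO/XX/.O to 6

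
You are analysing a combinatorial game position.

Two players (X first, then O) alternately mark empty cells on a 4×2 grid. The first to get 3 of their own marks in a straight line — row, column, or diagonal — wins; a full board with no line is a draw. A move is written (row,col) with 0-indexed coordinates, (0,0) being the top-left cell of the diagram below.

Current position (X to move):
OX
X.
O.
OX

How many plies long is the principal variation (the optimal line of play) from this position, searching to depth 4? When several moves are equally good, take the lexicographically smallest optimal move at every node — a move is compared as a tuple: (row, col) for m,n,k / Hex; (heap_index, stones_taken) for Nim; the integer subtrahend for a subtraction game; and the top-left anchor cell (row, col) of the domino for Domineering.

PV length from [OX/X./O./OX]: 2 plies

ply 1, X at OX/X./O./OX | (1,1)=+0→OX/XX/O./OX*; (2,1)=+0→OX/X./OX/OX
ply 2, O at OX/XX/O./OX | (2,1)=+0→OX/XX/OO/OX*
ply 3: OX/XX/OO/OX is terminal +0 (X); from OX/X./O./OX depth 4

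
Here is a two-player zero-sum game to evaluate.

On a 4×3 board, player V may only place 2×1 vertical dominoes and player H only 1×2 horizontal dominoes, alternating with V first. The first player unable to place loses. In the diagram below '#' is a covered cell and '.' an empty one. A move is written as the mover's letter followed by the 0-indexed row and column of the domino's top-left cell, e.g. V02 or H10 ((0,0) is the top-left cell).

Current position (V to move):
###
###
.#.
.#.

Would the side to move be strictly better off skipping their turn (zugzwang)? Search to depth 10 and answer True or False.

zugzwang(###/###/.#./.#., V) = False

p1 V@[###/###/.#./.#.]: V20[###/###/##./##.]+1* V22[###/###/.##/.##]+1
p2 H@[###/###/##./##.] terminal -1; root [###/###/.#./.#.] d10
suppose V passes — search the same position with H to move:
pass> p1 H@[###/###/.#./.#.] terminal -1; root [###/###/.#./.#.] d10
for V: play +1, pass +1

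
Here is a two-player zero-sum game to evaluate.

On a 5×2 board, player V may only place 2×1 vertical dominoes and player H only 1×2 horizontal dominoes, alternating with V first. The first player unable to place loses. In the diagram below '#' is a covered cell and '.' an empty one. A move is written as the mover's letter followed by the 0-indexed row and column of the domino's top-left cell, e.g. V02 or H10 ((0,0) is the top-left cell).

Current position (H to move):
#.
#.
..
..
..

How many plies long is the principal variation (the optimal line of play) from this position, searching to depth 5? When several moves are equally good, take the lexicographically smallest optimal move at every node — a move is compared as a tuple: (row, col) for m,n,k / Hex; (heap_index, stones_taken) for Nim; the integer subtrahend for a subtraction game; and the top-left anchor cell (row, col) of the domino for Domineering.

ply 1, H at #./#./../../.. | H20=-1→#./#./##/../..; H30=+1→#./#./../##/..*; H40=-1→#./#./../../##
ply 2, V at #./#./../##/.. | V01=-1→##/##/../##/..*; V11=-1→#./##/.#/##/..
ply 3, H at ##/##/../##/.. | H20=+1→##/##/##/##/..*; H40=+1→##/##/../##/##
ply 4: ##/##/##/##/.. is terminal -1 (V); from #./#./../../.. depth 5

PV length from [#./#./../../..]: 3 plies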